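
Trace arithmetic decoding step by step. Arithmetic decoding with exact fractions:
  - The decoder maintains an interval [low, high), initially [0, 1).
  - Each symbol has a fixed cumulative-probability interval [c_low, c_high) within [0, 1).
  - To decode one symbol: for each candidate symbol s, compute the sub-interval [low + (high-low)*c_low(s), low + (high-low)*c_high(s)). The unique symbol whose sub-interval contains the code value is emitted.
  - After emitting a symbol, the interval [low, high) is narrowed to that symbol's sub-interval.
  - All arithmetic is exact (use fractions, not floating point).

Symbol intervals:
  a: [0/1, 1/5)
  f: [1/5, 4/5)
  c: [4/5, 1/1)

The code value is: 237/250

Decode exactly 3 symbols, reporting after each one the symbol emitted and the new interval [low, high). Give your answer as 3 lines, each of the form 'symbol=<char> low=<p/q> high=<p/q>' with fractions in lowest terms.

Answer: symbol=c low=4/5 high=1/1
symbol=f low=21/25 high=24/25
symbol=c low=117/125 high=24/25

Derivation:
Step 1: interval [0/1, 1/1), width = 1/1 - 0/1 = 1/1
  'a': [0/1 + 1/1*0/1, 0/1 + 1/1*1/5) = [0/1, 1/5)
  'f': [0/1 + 1/1*1/5, 0/1 + 1/1*4/5) = [1/5, 4/5)
  'c': [0/1 + 1/1*4/5, 0/1 + 1/1*1/1) = [4/5, 1/1) <- contains code 237/250
  emit 'c', narrow to [4/5, 1/1)
Step 2: interval [4/5, 1/1), width = 1/1 - 4/5 = 1/5
  'a': [4/5 + 1/5*0/1, 4/5 + 1/5*1/5) = [4/5, 21/25)
  'f': [4/5 + 1/5*1/5, 4/5 + 1/5*4/5) = [21/25, 24/25) <- contains code 237/250
  'c': [4/5 + 1/5*4/5, 4/5 + 1/5*1/1) = [24/25, 1/1)
  emit 'f', narrow to [21/25, 24/25)
Step 3: interval [21/25, 24/25), width = 24/25 - 21/25 = 3/25
  'a': [21/25 + 3/25*0/1, 21/25 + 3/25*1/5) = [21/25, 108/125)
  'f': [21/25 + 3/25*1/5, 21/25 + 3/25*4/5) = [108/125, 117/125)
  'c': [21/25 + 3/25*4/5, 21/25 + 3/25*1/1) = [117/125, 24/25) <- contains code 237/250
  emit 'c', narrow to [117/125, 24/25)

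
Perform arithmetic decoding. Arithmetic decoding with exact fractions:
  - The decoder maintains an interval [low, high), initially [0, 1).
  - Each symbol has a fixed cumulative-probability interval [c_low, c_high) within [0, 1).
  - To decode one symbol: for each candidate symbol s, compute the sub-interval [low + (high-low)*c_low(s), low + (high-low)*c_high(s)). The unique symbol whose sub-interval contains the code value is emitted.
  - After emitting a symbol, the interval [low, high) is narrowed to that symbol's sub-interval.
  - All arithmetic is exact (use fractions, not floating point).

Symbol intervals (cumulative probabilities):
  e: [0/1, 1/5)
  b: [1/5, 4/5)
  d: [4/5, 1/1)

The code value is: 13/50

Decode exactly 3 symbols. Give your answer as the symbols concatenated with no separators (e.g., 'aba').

Step 1: interval [0/1, 1/1), width = 1/1 - 0/1 = 1/1
  'e': [0/1 + 1/1*0/1, 0/1 + 1/1*1/5) = [0/1, 1/5)
  'b': [0/1 + 1/1*1/5, 0/1 + 1/1*4/5) = [1/5, 4/5) <- contains code 13/50
  'd': [0/1 + 1/1*4/5, 0/1 + 1/1*1/1) = [4/5, 1/1)
  emit 'b', narrow to [1/5, 4/5)
Step 2: interval [1/5, 4/5), width = 4/5 - 1/5 = 3/5
  'e': [1/5 + 3/5*0/1, 1/5 + 3/5*1/5) = [1/5, 8/25) <- contains code 13/50
  'b': [1/5 + 3/5*1/5, 1/5 + 3/5*4/5) = [8/25, 17/25)
  'd': [1/5 + 3/5*4/5, 1/5 + 3/5*1/1) = [17/25, 4/5)
  emit 'e', narrow to [1/5, 8/25)
Step 3: interval [1/5, 8/25), width = 8/25 - 1/5 = 3/25
  'e': [1/5 + 3/25*0/1, 1/5 + 3/25*1/5) = [1/5, 28/125)
  'b': [1/5 + 3/25*1/5, 1/5 + 3/25*4/5) = [28/125, 37/125) <- contains code 13/50
  'd': [1/5 + 3/25*4/5, 1/5 + 3/25*1/1) = [37/125, 8/25)
  emit 'b', narrow to [28/125, 37/125)

Answer: beb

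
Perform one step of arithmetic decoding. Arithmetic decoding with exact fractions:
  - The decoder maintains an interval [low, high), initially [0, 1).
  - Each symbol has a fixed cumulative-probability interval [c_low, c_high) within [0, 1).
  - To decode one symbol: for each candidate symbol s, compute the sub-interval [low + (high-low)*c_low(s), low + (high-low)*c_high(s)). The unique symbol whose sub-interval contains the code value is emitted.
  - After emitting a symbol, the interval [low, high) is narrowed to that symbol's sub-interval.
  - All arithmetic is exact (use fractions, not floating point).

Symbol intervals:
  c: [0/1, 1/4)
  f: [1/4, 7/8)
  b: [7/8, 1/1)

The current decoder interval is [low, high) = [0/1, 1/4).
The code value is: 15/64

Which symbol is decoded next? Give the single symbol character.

Answer: b

Derivation:
Interval width = high − low = 1/4 − 0/1 = 1/4
Scaled code = (code − low) / width = (15/64 − 0/1) / 1/4 = 15/16
  c: [0/1, 1/4) 
  f: [1/4, 7/8) 
  b: [7/8, 1/1) ← scaled code falls here ✓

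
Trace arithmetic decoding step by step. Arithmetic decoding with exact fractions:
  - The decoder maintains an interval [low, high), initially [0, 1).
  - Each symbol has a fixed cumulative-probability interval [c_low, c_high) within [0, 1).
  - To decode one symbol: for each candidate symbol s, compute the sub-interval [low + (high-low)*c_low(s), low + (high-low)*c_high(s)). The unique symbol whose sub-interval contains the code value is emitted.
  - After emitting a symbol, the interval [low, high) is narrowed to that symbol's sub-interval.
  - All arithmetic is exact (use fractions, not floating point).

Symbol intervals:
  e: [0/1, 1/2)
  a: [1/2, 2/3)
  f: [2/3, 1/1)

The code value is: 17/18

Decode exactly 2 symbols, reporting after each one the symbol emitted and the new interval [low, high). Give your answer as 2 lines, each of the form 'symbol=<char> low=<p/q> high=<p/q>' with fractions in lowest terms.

Step 1: interval [0/1, 1/1), width = 1/1 - 0/1 = 1/1
  'e': [0/1 + 1/1*0/1, 0/1 + 1/1*1/2) = [0/1, 1/2)
  'a': [0/1 + 1/1*1/2, 0/1 + 1/1*2/3) = [1/2, 2/3)
  'f': [0/1 + 1/1*2/3, 0/1 + 1/1*1/1) = [2/3, 1/1) <- contains code 17/18
  emit 'f', narrow to [2/3, 1/1)
Step 2: interval [2/3, 1/1), width = 1/1 - 2/3 = 1/3
  'e': [2/3 + 1/3*0/1, 2/3 + 1/3*1/2) = [2/3, 5/6)
  'a': [2/3 + 1/3*1/2, 2/3 + 1/3*2/3) = [5/6, 8/9)
  'f': [2/3 + 1/3*2/3, 2/3 + 1/3*1/1) = [8/9, 1/1) <- contains code 17/18
  emit 'f', narrow to [8/9, 1/1)

Answer: symbol=f low=2/3 high=1/1
symbol=f low=8/9 high=1/1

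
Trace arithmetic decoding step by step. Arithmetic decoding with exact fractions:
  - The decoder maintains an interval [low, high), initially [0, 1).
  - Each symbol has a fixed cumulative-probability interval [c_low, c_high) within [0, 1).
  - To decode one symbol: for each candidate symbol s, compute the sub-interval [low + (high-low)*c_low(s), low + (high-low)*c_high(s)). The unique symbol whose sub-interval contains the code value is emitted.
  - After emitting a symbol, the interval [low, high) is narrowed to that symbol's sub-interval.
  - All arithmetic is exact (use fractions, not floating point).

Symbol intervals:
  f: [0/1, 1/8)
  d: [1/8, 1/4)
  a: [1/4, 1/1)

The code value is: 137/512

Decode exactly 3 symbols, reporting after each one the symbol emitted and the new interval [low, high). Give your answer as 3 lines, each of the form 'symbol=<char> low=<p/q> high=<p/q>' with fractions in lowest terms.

Answer: symbol=a low=1/4 high=1/1
symbol=f low=1/4 high=11/32
symbol=d low=67/256 high=35/128

Derivation:
Step 1: interval [0/1, 1/1), width = 1/1 - 0/1 = 1/1
  'f': [0/1 + 1/1*0/1, 0/1 + 1/1*1/8) = [0/1, 1/8)
  'd': [0/1 + 1/1*1/8, 0/1 + 1/1*1/4) = [1/8, 1/4)
  'a': [0/1 + 1/1*1/4, 0/1 + 1/1*1/1) = [1/4, 1/1) <- contains code 137/512
  emit 'a', narrow to [1/4, 1/1)
Step 2: interval [1/4, 1/1), width = 1/1 - 1/4 = 3/4
  'f': [1/4 + 3/4*0/1, 1/4 + 3/4*1/8) = [1/4, 11/32) <- contains code 137/512
  'd': [1/4 + 3/4*1/8, 1/4 + 3/4*1/4) = [11/32, 7/16)
  'a': [1/4 + 3/4*1/4, 1/4 + 3/4*1/1) = [7/16, 1/1)
  emit 'f', narrow to [1/4, 11/32)
Step 3: interval [1/4, 11/32), width = 11/32 - 1/4 = 3/32
  'f': [1/4 + 3/32*0/1, 1/4 + 3/32*1/8) = [1/4, 67/256)
  'd': [1/4 + 3/32*1/8, 1/4 + 3/32*1/4) = [67/256, 35/128) <- contains code 137/512
  'a': [1/4 + 3/32*1/4, 1/4 + 3/32*1/1) = [35/128, 11/32)
  emit 'd', narrow to [67/256, 35/128)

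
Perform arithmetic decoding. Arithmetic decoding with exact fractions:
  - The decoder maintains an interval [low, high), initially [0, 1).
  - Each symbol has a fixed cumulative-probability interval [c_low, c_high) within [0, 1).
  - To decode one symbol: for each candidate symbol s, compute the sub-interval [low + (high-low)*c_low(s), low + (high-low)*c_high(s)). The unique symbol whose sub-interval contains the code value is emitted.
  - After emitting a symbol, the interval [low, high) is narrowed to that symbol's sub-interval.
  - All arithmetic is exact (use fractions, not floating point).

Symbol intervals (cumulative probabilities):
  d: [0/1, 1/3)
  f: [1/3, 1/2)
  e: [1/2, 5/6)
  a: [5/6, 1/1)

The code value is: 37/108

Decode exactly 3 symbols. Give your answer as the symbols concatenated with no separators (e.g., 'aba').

Answer: fdd

Derivation:
Step 1: interval [0/1, 1/1), width = 1/1 - 0/1 = 1/1
  'd': [0/1 + 1/1*0/1, 0/1 + 1/1*1/3) = [0/1, 1/3)
  'f': [0/1 + 1/1*1/3, 0/1 + 1/1*1/2) = [1/3, 1/2) <- contains code 37/108
  'e': [0/1 + 1/1*1/2, 0/1 + 1/1*5/6) = [1/2, 5/6)
  'a': [0/1 + 1/1*5/6, 0/1 + 1/1*1/1) = [5/6, 1/1)
  emit 'f', narrow to [1/3, 1/2)
Step 2: interval [1/3, 1/2), width = 1/2 - 1/3 = 1/6
  'd': [1/3 + 1/6*0/1, 1/3 + 1/6*1/3) = [1/3, 7/18) <- contains code 37/108
  'f': [1/3 + 1/6*1/3, 1/3 + 1/6*1/2) = [7/18, 5/12)
  'e': [1/3 + 1/6*1/2, 1/3 + 1/6*5/6) = [5/12, 17/36)
  'a': [1/3 + 1/6*5/6, 1/3 + 1/6*1/1) = [17/36, 1/2)
  emit 'd', narrow to [1/3, 7/18)
Step 3: interval [1/3, 7/18), width = 7/18 - 1/3 = 1/18
  'd': [1/3 + 1/18*0/1, 1/3 + 1/18*1/3) = [1/3, 19/54) <- contains code 37/108
  'f': [1/3 + 1/18*1/3, 1/3 + 1/18*1/2) = [19/54, 13/36)
  'e': [1/3 + 1/18*1/2, 1/3 + 1/18*5/6) = [13/36, 41/108)
  'a': [1/3 + 1/18*5/6, 1/3 + 1/18*1/1) = [41/108, 7/18)
  emit 'd', narrow to [1/3, 19/54)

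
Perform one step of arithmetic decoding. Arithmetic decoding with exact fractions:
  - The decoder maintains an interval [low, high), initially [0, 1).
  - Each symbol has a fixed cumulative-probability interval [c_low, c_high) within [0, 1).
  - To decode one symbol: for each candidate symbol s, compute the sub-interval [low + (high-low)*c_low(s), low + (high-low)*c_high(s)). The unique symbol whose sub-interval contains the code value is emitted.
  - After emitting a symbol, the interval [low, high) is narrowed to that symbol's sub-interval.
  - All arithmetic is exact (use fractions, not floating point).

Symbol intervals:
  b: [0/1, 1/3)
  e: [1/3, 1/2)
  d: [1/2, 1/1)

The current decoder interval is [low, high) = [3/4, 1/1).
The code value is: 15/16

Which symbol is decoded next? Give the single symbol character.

Answer: d

Derivation:
Interval width = high − low = 1/1 − 3/4 = 1/4
Scaled code = (code − low) / width = (15/16 − 3/4) / 1/4 = 3/4
  b: [0/1, 1/3) 
  e: [1/3, 1/2) 
  d: [1/2, 1/1) ← scaled code falls here ✓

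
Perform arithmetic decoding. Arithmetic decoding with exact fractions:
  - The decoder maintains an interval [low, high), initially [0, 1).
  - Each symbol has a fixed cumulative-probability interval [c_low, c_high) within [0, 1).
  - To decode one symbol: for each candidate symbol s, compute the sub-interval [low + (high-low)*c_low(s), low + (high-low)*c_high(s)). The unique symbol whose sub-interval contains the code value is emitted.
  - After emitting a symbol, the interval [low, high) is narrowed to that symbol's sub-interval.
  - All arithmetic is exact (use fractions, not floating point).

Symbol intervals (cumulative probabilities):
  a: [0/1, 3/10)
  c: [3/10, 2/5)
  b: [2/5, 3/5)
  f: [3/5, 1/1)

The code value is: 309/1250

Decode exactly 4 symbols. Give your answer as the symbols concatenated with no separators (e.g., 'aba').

Answer: afbf

Derivation:
Step 1: interval [0/1, 1/1), width = 1/1 - 0/1 = 1/1
  'a': [0/1 + 1/1*0/1, 0/1 + 1/1*3/10) = [0/1, 3/10) <- contains code 309/1250
  'c': [0/1 + 1/1*3/10, 0/1 + 1/1*2/5) = [3/10, 2/5)
  'b': [0/1 + 1/1*2/5, 0/1 + 1/1*3/5) = [2/5, 3/5)
  'f': [0/1 + 1/1*3/5, 0/1 + 1/1*1/1) = [3/5, 1/1)
  emit 'a', narrow to [0/1, 3/10)
Step 2: interval [0/1, 3/10), width = 3/10 - 0/1 = 3/10
  'a': [0/1 + 3/10*0/1, 0/1 + 3/10*3/10) = [0/1, 9/100)
  'c': [0/1 + 3/10*3/10, 0/1 + 3/10*2/5) = [9/100, 3/25)
  'b': [0/1 + 3/10*2/5, 0/1 + 3/10*3/5) = [3/25, 9/50)
  'f': [0/1 + 3/10*3/5, 0/1 + 3/10*1/1) = [9/50, 3/10) <- contains code 309/1250
  emit 'f', narrow to [9/50, 3/10)
Step 3: interval [9/50, 3/10), width = 3/10 - 9/50 = 3/25
  'a': [9/50 + 3/25*0/1, 9/50 + 3/25*3/10) = [9/50, 27/125)
  'c': [9/50 + 3/25*3/10, 9/50 + 3/25*2/5) = [27/125, 57/250)
  'b': [9/50 + 3/25*2/5, 9/50 + 3/25*3/5) = [57/250, 63/250) <- contains code 309/1250
  'f': [9/50 + 3/25*3/5, 9/50 + 3/25*1/1) = [63/250, 3/10)
  emit 'b', narrow to [57/250, 63/250)
Step 4: interval [57/250, 63/250), width = 63/250 - 57/250 = 3/125
  'a': [57/250 + 3/125*0/1, 57/250 + 3/125*3/10) = [57/250, 147/625)
  'c': [57/250 + 3/125*3/10, 57/250 + 3/125*2/5) = [147/625, 297/1250)
  'b': [57/250 + 3/125*2/5, 57/250 + 3/125*3/5) = [297/1250, 303/1250)
  'f': [57/250 + 3/125*3/5, 57/250 + 3/125*1/1) = [303/1250, 63/250) <- contains code 309/1250
  emit 'f', narrow to [303/1250, 63/250)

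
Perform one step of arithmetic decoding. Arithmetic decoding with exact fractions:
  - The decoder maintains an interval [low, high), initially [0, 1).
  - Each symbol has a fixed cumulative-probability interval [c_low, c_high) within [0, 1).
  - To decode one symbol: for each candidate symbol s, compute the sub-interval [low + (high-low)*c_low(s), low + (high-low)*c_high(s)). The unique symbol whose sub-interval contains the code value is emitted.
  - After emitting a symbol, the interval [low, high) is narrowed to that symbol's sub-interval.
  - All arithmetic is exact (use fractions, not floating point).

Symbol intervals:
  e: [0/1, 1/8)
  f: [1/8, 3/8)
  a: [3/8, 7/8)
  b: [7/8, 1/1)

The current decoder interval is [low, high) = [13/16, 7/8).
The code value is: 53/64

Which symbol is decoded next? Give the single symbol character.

Answer: f

Derivation:
Interval width = high − low = 7/8 − 13/16 = 1/16
Scaled code = (code − low) / width = (53/64 − 13/16) / 1/16 = 1/4
  e: [0/1, 1/8) 
  f: [1/8, 3/8) ← scaled code falls here ✓
  a: [3/8, 7/8) 
  b: [7/8, 1/1) 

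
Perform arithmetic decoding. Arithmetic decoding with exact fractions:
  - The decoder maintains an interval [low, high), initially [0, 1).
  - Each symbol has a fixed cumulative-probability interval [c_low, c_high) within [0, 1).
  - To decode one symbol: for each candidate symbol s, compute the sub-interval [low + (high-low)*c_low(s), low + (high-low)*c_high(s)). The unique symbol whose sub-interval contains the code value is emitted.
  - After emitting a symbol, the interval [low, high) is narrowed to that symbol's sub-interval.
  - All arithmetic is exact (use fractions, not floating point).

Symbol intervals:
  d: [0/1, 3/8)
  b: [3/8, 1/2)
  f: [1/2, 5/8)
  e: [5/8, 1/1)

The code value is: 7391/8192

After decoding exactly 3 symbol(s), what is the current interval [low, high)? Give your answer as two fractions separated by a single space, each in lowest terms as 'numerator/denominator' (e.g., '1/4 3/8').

Step 1: interval [0/1, 1/1), width = 1/1 - 0/1 = 1/1
  'd': [0/1 + 1/1*0/1, 0/1 + 1/1*3/8) = [0/1, 3/8)
  'b': [0/1 + 1/1*3/8, 0/1 + 1/1*1/2) = [3/8, 1/2)
  'f': [0/1 + 1/1*1/2, 0/1 + 1/1*5/8) = [1/2, 5/8)
  'e': [0/1 + 1/1*5/8, 0/1 + 1/1*1/1) = [5/8, 1/1) <- contains code 7391/8192
  emit 'e', narrow to [5/8, 1/1)
Step 2: interval [5/8, 1/1), width = 1/1 - 5/8 = 3/8
  'd': [5/8 + 3/8*0/1, 5/8 + 3/8*3/8) = [5/8, 49/64)
  'b': [5/8 + 3/8*3/8, 5/8 + 3/8*1/2) = [49/64, 13/16)
  'f': [5/8 + 3/8*1/2, 5/8 + 3/8*5/8) = [13/16, 55/64)
  'e': [5/8 + 3/8*5/8, 5/8 + 3/8*1/1) = [55/64, 1/1) <- contains code 7391/8192
  emit 'e', narrow to [55/64, 1/1)
Step 3: interval [55/64, 1/1), width = 1/1 - 55/64 = 9/64
  'd': [55/64 + 9/64*0/1, 55/64 + 9/64*3/8) = [55/64, 467/512) <- contains code 7391/8192
  'b': [55/64 + 9/64*3/8, 55/64 + 9/64*1/2) = [467/512, 119/128)
  'f': [55/64 + 9/64*1/2, 55/64 + 9/64*5/8) = [119/128, 485/512)
  'e': [55/64 + 9/64*5/8, 55/64 + 9/64*1/1) = [485/512, 1/1)
  emit 'd', narrow to [55/64, 467/512)

Answer: 55/64 467/512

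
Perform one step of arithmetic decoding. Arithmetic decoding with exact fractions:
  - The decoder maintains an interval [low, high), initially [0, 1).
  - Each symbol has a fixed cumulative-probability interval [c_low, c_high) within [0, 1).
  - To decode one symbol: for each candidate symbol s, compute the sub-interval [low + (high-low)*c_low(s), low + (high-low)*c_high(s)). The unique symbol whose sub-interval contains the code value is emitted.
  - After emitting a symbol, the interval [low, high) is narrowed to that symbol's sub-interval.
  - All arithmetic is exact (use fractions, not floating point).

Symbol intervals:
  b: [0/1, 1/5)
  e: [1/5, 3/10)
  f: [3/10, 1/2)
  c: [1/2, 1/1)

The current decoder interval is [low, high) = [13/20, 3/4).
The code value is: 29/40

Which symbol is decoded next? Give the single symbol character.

Answer: c

Derivation:
Interval width = high − low = 3/4 − 13/20 = 1/10
Scaled code = (code − low) / width = (29/40 − 13/20) / 1/10 = 3/4
  b: [0/1, 1/5) 
  e: [1/5, 3/10) 
  f: [3/10, 1/2) 
  c: [1/2, 1/1) ← scaled code falls here ✓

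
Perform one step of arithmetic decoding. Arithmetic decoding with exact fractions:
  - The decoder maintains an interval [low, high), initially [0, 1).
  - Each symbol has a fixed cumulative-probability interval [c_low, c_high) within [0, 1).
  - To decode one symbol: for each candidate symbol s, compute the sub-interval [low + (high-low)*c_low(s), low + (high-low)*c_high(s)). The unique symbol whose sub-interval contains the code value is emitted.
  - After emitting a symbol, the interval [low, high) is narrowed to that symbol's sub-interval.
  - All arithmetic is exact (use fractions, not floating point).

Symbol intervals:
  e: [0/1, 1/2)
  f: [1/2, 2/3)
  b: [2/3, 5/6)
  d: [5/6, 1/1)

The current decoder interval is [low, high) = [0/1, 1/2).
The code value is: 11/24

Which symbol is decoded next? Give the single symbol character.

Interval width = high − low = 1/2 − 0/1 = 1/2
Scaled code = (code − low) / width = (11/24 − 0/1) / 1/2 = 11/12
  e: [0/1, 1/2) 
  f: [1/2, 2/3) 
  b: [2/3, 5/6) 
  d: [5/6, 1/1) ← scaled code falls here ✓

Answer: d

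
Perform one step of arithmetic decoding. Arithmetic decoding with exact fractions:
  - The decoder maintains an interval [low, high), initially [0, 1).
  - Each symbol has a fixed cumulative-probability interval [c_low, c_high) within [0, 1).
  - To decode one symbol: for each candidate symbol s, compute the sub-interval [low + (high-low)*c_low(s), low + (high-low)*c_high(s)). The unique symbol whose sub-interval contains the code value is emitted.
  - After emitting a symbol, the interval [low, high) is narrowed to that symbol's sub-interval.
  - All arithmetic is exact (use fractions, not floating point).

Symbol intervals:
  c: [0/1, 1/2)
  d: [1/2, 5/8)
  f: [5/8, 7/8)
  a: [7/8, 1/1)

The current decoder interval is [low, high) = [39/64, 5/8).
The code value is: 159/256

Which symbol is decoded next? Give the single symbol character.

Interval width = high − low = 5/8 − 39/64 = 1/64
Scaled code = (code − low) / width = (159/256 − 39/64) / 1/64 = 3/4
  c: [0/1, 1/2) 
  d: [1/2, 5/8) 
  f: [5/8, 7/8) ← scaled code falls here ✓
  a: [7/8, 1/1) 

Answer: f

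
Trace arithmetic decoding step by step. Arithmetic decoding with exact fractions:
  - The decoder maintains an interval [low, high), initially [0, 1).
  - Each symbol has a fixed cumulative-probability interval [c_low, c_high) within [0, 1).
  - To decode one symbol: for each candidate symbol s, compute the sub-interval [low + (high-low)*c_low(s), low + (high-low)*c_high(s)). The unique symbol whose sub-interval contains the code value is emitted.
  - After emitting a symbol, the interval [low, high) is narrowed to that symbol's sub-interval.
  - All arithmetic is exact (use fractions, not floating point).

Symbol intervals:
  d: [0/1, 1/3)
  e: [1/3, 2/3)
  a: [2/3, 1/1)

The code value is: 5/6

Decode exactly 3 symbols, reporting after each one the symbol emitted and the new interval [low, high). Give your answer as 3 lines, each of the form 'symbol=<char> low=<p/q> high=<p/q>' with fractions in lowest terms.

Answer: symbol=a low=2/3 high=1/1
symbol=e low=7/9 high=8/9
symbol=e low=22/27 high=23/27

Derivation:
Step 1: interval [0/1, 1/1), width = 1/1 - 0/1 = 1/1
  'd': [0/1 + 1/1*0/1, 0/1 + 1/1*1/3) = [0/1, 1/3)
  'e': [0/1 + 1/1*1/3, 0/1 + 1/1*2/3) = [1/3, 2/3)
  'a': [0/1 + 1/1*2/3, 0/1 + 1/1*1/1) = [2/3, 1/1) <- contains code 5/6
  emit 'a', narrow to [2/3, 1/1)
Step 2: interval [2/3, 1/1), width = 1/1 - 2/3 = 1/3
  'd': [2/3 + 1/3*0/1, 2/3 + 1/3*1/3) = [2/3, 7/9)
  'e': [2/3 + 1/3*1/3, 2/3 + 1/3*2/3) = [7/9, 8/9) <- contains code 5/6
  'a': [2/3 + 1/3*2/3, 2/3 + 1/3*1/1) = [8/9, 1/1)
  emit 'e', narrow to [7/9, 8/9)
Step 3: interval [7/9, 8/9), width = 8/9 - 7/9 = 1/9
  'd': [7/9 + 1/9*0/1, 7/9 + 1/9*1/3) = [7/9, 22/27)
  'e': [7/9 + 1/9*1/3, 7/9 + 1/9*2/3) = [22/27, 23/27) <- contains code 5/6
  'a': [7/9 + 1/9*2/3, 7/9 + 1/9*1/1) = [23/27, 8/9)
  emit 'e', narrow to [22/27, 23/27)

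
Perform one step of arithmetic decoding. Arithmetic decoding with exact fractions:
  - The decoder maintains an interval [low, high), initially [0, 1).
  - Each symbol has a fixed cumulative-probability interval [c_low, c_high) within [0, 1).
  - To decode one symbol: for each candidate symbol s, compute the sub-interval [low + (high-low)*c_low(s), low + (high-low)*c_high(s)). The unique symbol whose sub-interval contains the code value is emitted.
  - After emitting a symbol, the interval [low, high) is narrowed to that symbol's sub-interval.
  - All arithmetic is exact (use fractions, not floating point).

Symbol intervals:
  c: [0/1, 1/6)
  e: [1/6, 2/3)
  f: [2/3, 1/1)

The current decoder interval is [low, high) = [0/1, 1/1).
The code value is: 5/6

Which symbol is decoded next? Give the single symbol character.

Answer: f

Derivation:
Interval width = high − low = 1/1 − 0/1 = 1/1
Scaled code = (code − low) / width = (5/6 − 0/1) / 1/1 = 5/6
  c: [0/1, 1/6) 
  e: [1/6, 2/3) 
  f: [2/3, 1/1) ← scaled code falls here ✓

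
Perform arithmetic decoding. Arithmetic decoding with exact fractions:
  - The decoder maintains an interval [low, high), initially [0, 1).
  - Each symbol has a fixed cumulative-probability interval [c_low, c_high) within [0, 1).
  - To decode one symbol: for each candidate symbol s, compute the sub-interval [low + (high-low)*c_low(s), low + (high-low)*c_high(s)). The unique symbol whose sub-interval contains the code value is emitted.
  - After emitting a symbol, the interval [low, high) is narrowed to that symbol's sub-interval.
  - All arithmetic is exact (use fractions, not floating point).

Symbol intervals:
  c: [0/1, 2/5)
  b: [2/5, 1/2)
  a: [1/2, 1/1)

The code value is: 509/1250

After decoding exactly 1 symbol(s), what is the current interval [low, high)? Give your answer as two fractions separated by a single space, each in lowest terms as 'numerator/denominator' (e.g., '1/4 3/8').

Step 1: interval [0/1, 1/1), width = 1/1 - 0/1 = 1/1
  'c': [0/1 + 1/1*0/1, 0/1 + 1/1*2/5) = [0/1, 2/5)
  'b': [0/1 + 1/1*2/5, 0/1 + 1/1*1/2) = [2/5, 1/2) <- contains code 509/1250
  'a': [0/1 + 1/1*1/2, 0/1 + 1/1*1/1) = [1/2, 1/1)
  emit 'b', narrow to [2/5, 1/2)

Answer: 2/5 1/2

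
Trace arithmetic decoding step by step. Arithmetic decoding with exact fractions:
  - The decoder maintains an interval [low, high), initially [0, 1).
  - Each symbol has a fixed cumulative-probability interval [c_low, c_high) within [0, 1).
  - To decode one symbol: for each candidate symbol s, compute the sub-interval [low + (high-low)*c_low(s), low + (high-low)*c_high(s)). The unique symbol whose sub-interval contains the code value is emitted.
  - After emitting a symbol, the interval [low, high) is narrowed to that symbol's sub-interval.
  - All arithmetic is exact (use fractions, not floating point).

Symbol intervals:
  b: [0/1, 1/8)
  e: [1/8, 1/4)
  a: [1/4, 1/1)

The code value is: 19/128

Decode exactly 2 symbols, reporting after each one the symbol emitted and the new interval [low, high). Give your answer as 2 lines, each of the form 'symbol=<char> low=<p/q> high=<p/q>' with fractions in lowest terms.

Step 1: interval [0/1, 1/1), width = 1/1 - 0/1 = 1/1
  'b': [0/1 + 1/1*0/1, 0/1 + 1/1*1/8) = [0/1, 1/8)
  'e': [0/1 + 1/1*1/8, 0/1 + 1/1*1/4) = [1/8, 1/4) <- contains code 19/128
  'a': [0/1 + 1/1*1/4, 0/1 + 1/1*1/1) = [1/4, 1/1)
  emit 'e', narrow to [1/8, 1/4)
Step 2: interval [1/8, 1/4), width = 1/4 - 1/8 = 1/8
  'b': [1/8 + 1/8*0/1, 1/8 + 1/8*1/8) = [1/8, 9/64)
  'e': [1/8 + 1/8*1/8, 1/8 + 1/8*1/4) = [9/64, 5/32) <- contains code 19/128
  'a': [1/8 + 1/8*1/4, 1/8 + 1/8*1/1) = [5/32, 1/4)
  emit 'e', narrow to [9/64, 5/32)

Answer: symbol=e low=1/8 high=1/4
symbol=e low=9/64 high=5/32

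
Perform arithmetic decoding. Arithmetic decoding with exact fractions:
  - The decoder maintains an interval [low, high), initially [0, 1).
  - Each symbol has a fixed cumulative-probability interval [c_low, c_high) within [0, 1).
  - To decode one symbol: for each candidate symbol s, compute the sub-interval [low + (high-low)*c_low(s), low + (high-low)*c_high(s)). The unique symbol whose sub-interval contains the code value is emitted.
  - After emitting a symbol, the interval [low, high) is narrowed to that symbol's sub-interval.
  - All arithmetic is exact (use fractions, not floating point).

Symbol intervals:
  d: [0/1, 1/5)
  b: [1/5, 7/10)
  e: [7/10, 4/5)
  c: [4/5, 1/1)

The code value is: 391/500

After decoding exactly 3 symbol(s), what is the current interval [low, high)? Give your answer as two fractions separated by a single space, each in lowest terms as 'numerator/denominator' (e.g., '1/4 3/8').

Answer: 39/50 98/125

Derivation:
Step 1: interval [0/1, 1/1), width = 1/1 - 0/1 = 1/1
  'd': [0/1 + 1/1*0/1, 0/1 + 1/1*1/5) = [0/1, 1/5)
  'b': [0/1 + 1/1*1/5, 0/1 + 1/1*7/10) = [1/5, 7/10)
  'e': [0/1 + 1/1*7/10, 0/1 + 1/1*4/5) = [7/10, 4/5) <- contains code 391/500
  'c': [0/1 + 1/1*4/5, 0/1 + 1/1*1/1) = [4/5, 1/1)
  emit 'e', narrow to [7/10, 4/5)
Step 2: interval [7/10, 4/5), width = 4/5 - 7/10 = 1/10
  'd': [7/10 + 1/10*0/1, 7/10 + 1/10*1/5) = [7/10, 18/25)
  'b': [7/10 + 1/10*1/5, 7/10 + 1/10*7/10) = [18/25, 77/100)
  'e': [7/10 + 1/10*7/10, 7/10 + 1/10*4/5) = [77/100, 39/50)
  'c': [7/10 + 1/10*4/5, 7/10 + 1/10*1/1) = [39/50, 4/5) <- contains code 391/500
  emit 'c', narrow to [39/50, 4/5)
Step 3: interval [39/50, 4/5), width = 4/5 - 39/50 = 1/50
  'd': [39/50 + 1/50*0/1, 39/50 + 1/50*1/5) = [39/50, 98/125) <- contains code 391/500
  'b': [39/50 + 1/50*1/5, 39/50 + 1/50*7/10) = [98/125, 397/500)
  'e': [39/50 + 1/50*7/10, 39/50 + 1/50*4/5) = [397/500, 199/250)
  'c': [39/50 + 1/50*4/5, 39/50 + 1/50*1/1) = [199/250, 4/5)
  emit 'd', narrow to [39/50, 98/125)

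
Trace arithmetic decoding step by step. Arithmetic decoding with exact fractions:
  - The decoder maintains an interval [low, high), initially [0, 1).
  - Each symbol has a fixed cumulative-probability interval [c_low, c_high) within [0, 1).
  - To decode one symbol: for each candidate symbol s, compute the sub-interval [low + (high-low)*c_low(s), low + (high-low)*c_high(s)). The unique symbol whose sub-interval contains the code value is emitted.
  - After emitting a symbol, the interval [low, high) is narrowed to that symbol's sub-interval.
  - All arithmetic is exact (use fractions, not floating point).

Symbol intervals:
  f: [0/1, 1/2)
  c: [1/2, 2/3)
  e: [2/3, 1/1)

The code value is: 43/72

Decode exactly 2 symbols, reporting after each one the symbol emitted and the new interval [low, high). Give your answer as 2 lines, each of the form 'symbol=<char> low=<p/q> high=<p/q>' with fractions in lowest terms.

Answer: symbol=c low=1/2 high=2/3
symbol=c low=7/12 high=11/18

Derivation:
Step 1: interval [0/1, 1/1), width = 1/1 - 0/1 = 1/1
  'f': [0/1 + 1/1*0/1, 0/1 + 1/1*1/2) = [0/1, 1/2)
  'c': [0/1 + 1/1*1/2, 0/1 + 1/1*2/3) = [1/2, 2/3) <- contains code 43/72
  'e': [0/1 + 1/1*2/3, 0/1 + 1/1*1/1) = [2/3, 1/1)
  emit 'c', narrow to [1/2, 2/3)
Step 2: interval [1/2, 2/3), width = 2/3 - 1/2 = 1/6
  'f': [1/2 + 1/6*0/1, 1/2 + 1/6*1/2) = [1/2, 7/12)
  'c': [1/2 + 1/6*1/2, 1/2 + 1/6*2/3) = [7/12, 11/18) <- contains code 43/72
  'e': [1/2 + 1/6*2/3, 1/2 + 1/6*1/1) = [11/18, 2/3)
  emit 'c', narrow to [7/12, 11/18)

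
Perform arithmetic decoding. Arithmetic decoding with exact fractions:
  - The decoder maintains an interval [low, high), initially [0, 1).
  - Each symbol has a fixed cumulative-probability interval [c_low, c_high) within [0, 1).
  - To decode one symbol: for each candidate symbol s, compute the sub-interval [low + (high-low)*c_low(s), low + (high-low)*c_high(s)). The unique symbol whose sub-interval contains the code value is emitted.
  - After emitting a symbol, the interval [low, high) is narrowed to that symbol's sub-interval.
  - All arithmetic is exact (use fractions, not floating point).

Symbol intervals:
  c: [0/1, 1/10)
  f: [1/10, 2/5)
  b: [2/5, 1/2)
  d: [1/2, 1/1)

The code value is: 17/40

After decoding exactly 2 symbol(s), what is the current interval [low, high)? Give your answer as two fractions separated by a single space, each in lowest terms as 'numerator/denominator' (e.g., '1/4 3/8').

Step 1: interval [0/1, 1/1), width = 1/1 - 0/1 = 1/1
  'c': [0/1 + 1/1*0/1, 0/1 + 1/1*1/10) = [0/1, 1/10)
  'f': [0/1 + 1/1*1/10, 0/1 + 1/1*2/5) = [1/10, 2/5)
  'b': [0/1 + 1/1*2/5, 0/1 + 1/1*1/2) = [2/5, 1/2) <- contains code 17/40
  'd': [0/1 + 1/1*1/2, 0/1 + 1/1*1/1) = [1/2, 1/1)
  emit 'b', narrow to [2/5, 1/2)
Step 2: interval [2/5, 1/2), width = 1/2 - 2/5 = 1/10
  'c': [2/5 + 1/10*0/1, 2/5 + 1/10*1/10) = [2/5, 41/100)
  'f': [2/5 + 1/10*1/10, 2/5 + 1/10*2/5) = [41/100, 11/25) <- contains code 17/40
  'b': [2/5 + 1/10*2/5, 2/5 + 1/10*1/2) = [11/25, 9/20)
  'd': [2/5 + 1/10*1/2, 2/5 + 1/10*1/1) = [9/20, 1/2)
  emit 'f', narrow to [41/100, 11/25)

Answer: 41/100 11/25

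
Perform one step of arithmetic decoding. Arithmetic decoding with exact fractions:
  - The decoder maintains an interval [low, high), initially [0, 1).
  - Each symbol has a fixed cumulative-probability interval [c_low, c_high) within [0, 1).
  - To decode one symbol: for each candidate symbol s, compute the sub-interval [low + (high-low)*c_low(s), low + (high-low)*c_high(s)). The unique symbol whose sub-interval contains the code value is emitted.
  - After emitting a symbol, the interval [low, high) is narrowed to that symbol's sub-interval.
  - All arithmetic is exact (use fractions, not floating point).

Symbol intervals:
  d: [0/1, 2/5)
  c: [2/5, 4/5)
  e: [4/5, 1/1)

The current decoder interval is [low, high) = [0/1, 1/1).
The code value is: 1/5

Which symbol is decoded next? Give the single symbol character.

Interval width = high − low = 1/1 − 0/1 = 1/1
Scaled code = (code − low) / width = (1/5 − 0/1) / 1/1 = 1/5
  d: [0/1, 2/5) ← scaled code falls here ✓
  c: [2/5, 4/5) 
  e: [4/5, 1/1) 

Answer: d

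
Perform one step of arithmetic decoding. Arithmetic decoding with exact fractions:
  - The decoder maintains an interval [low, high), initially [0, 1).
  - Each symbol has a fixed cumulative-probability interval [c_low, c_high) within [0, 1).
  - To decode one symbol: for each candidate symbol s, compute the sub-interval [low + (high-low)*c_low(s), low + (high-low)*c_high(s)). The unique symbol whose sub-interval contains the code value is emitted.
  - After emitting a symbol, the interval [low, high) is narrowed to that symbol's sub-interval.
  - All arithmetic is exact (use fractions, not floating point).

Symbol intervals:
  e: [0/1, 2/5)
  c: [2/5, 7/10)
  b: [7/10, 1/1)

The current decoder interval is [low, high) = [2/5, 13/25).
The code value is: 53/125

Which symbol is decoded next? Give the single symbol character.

Interval width = high − low = 13/25 − 2/5 = 3/25
Scaled code = (code − low) / width = (53/125 − 2/5) / 3/25 = 1/5
  e: [0/1, 2/5) ← scaled code falls here ✓
  c: [2/5, 7/10) 
  b: [7/10, 1/1) 

Answer: e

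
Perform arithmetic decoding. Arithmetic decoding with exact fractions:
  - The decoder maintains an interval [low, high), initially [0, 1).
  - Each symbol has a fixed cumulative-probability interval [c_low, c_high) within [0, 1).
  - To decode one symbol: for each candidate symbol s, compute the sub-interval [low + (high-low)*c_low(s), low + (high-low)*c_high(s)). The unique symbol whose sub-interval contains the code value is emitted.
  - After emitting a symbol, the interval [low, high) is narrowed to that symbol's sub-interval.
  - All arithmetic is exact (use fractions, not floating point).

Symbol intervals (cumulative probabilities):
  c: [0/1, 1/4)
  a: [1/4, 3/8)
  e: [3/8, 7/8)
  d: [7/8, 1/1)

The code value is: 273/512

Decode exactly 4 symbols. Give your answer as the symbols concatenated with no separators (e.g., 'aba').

Step 1: interval [0/1, 1/1), width = 1/1 - 0/1 = 1/1
  'c': [0/1 + 1/1*0/1, 0/1 + 1/1*1/4) = [0/1, 1/4)
  'a': [0/1 + 1/1*1/4, 0/1 + 1/1*3/8) = [1/4, 3/8)
  'e': [0/1 + 1/1*3/8, 0/1 + 1/1*7/8) = [3/8, 7/8) <- contains code 273/512
  'd': [0/1 + 1/1*7/8, 0/1 + 1/1*1/1) = [7/8, 1/1)
  emit 'e', narrow to [3/8, 7/8)
Step 2: interval [3/8, 7/8), width = 7/8 - 3/8 = 1/2
  'c': [3/8 + 1/2*0/1, 3/8 + 1/2*1/4) = [3/8, 1/2)
  'a': [3/8 + 1/2*1/4, 3/8 + 1/2*3/8) = [1/2, 9/16) <- contains code 273/512
  'e': [3/8 + 1/2*3/8, 3/8 + 1/2*7/8) = [9/16, 13/16)
  'd': [3/8 + 1/2*7/8, 3/8 + 1/2*1/1) = [13/16, 7/8)
  emit 'a', narrow to [1/2, 9/16)
Step 3: interval [1/2, 9/16), width = 9/16 - 1/2 = 1/16
  'c': [1/2 + 1/16*0/1, 1/2 + 1/16*1/4) = [1/2, 33/64)
  'a': [1/2 + 1/16*1/4, 1/2 + 1/16*3/8) = [33/64, 67/128)
  'e': [1/2 + 1/16*3/8, 1/2 + 1/16*7/8) = [67/128, 71/128) <- contains code 273/512
  'd': [1/2 + 1/16*7/8, 1/2 + 1/16*1/1) = [71/128, 9/16)
  emit 'e', narrow to [67/128, 71/128)
Step 4: interval [67/128, 71/128), width = 71/128 - 67/128 = 1/32
  'c': [67/128 + 1/32*0/1, 67/128 + 1/32*1/4) = [67/128, 17/32)
  'a': [67/128 + 1/32*1/4, 67/128 + 1/32*3/8) = [17/32, 137/256) <- contains code 273/512
  'e': [67/128 + 1/32*3/8, 67/128 + 1/32*7/8) = [137/256, 141/256)
  'd': [67/128 + 1/32*7/8, 67/128 + 1/32*1/1) = [141/256, 71/128)
  emit 'a', narrow to [17/32, 137/256)

Answer: eaea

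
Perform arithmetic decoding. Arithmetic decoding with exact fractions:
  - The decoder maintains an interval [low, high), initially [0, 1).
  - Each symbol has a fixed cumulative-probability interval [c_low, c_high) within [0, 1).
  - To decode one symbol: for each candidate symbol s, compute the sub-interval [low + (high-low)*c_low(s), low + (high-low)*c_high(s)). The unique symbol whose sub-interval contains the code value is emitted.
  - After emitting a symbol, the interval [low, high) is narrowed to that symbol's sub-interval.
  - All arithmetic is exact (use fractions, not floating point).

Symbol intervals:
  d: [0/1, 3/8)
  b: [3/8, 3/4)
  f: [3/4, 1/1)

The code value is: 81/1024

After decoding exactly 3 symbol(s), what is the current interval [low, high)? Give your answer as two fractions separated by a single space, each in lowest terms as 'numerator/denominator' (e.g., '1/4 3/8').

Step 1: interval [0/1, 1/1), width = 1/1 - 0/1 = 1/1
  'd': [0/1 + 1/1*0/1, 0/1 + 1/1*3/8) = [0/1, 3/8) <- contains code 81/1024
  'b': [0/1 + 1/1*3/8, 0/1 + 1/1*3/4) = [3/8, 3/4)
  'f': [0/1 + 1/1*3/4, 0/1 + 1/1*1/1) = [3/4, 1/1)
  emit 'd', narrow to [0/1, 3/8)
Step 2: interval [0/1, 3/8), width = 3/8 - 0/1 = 3/8
  'd': [0/1 + 3/8*0/1, 0/1 + 3/8*3/8) = [0/1, 9/64) <- contains code 81/1024
  'b': [0/1 + 3/8*3/8, 0/1 + 3/8*3/4) = [9/64, 9/32)
  'f': [0/1 + 3/8*3/4, 0/1 + 3/8*1/1) = [9/32, 3/8)
  emit 'd', narrow to [0/1, 9/64)
Step 3: interval [0/1, 9/64), width = 9/64 - 0/1 = 9/64
  'd': [0/1 + 9/64*0/1, 0/1 + 9/64*3/8) = [0/1, 27/512)
  'b': [0/1 + 9/64*3/8, 0/1 + 9/64*3/4) = [27/512, 27/256) <- contains code 81/1024
  'f': [0/1 + 9/64*3/4, 0/1 + 9/64*1/1) = [27/256, 9/64)
  emit 'b', narrow to [27/512, 27/256)

Answer: 27/512 27/256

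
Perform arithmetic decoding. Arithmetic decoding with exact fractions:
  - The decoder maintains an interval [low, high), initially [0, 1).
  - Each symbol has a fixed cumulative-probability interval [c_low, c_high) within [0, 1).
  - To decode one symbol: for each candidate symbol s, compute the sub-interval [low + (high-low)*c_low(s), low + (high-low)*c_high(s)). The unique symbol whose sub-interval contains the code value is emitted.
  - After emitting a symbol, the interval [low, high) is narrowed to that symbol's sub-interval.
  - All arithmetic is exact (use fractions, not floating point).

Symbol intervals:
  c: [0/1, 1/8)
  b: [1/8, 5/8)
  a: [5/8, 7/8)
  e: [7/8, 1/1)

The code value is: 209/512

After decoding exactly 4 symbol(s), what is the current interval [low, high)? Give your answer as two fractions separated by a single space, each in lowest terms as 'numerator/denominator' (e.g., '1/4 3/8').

Answer: 13/32 105/256

Derivation:
Step 1: interval [0/1, 1/1), width = 1/1 - 0/1 = 1/1
  'c': [0/1 + 1/1*0/1, 0/1 + 1/1*1/8) = [0/1, 1/8)
  'b': [0/1 + 1/1*1/8, 0/1 + 1/1*5/8) = [1/8, 5/8) <- contains code 209/512
  'a': [0/1 + 1/1*5/8, 0/1 + 1/1*7/8) = [5/8, 7/8)
  'e': [0/1 + 1/1*7/8, 0/1 + 1/1*1/1) = [7/8, 1/1)
  emit 'b', narrow to [1/8, 5/8)
Step 2: interval [1/8, 5/8), width = 5/8 - 1/8 = 1/2
  'c': [1/8 + 1/2*0/1, 1/8 + 1/2*1/8) = [1/8, 3/16)
  'b': [1/8 + 1/2*1/8, 1/8 + 1/2*5/8) = [3/16, 7/16) <- contains code 209/512
  'a': [1/8 + 1/2*5/8, 1/8 + 1/2*7/8) = [7/16, 9/16)
  'e': [1/8 + 1/2*7/8, 1/8 + 1/2*1/1) = [9/16, 5/8)
  emit 'b', narrow to [3/16, 7/16)
Step 3: interval [3/16, 7/16), width = 7/16 - 3/16 = 1/4
  'c': [3/16 + 1/4*0/1, 3/16 + 1/4*1/8) = [3/16, 7/32)
  'b': [3/16 + 1/4*1/8, 3/16 + 1/4*5/8) = [7/32, 11/32)
  'a': [3/16 + 1/4*5/8, 3/16 + 1/4*7/8) = [11/32, 13/32)
  'e': [3/16 + 1/4*7/8, 3/16 + 1/4*1/1) = [13/32, 7/16) <- contains code 209/512
  emit 'e', narrow to [13/32, 7/16)
Step 4: interval [13/32, 7/16), width = 7/16 - 13/32 = 1/32
  'c': [13/32 + 1/32*0/1, 13/32 + 1/32*1/8) = [13/32, 105/256) <- contains code 209/512
  'b': [13/32 + 1/32*1/8, 13/32 + 1/32*5/8) = [105/256, 109/256)
  'a': [13/32 + 1/32*5/8, 13/32 + 1/32*7/8) = [109/256, 111/256)
  'e': [13/32 + 1/32*7/8, 13/32 + 1/32*1/1) = [111/256, 7/16)
  emit 'c', narrow to [13/32, 105/256)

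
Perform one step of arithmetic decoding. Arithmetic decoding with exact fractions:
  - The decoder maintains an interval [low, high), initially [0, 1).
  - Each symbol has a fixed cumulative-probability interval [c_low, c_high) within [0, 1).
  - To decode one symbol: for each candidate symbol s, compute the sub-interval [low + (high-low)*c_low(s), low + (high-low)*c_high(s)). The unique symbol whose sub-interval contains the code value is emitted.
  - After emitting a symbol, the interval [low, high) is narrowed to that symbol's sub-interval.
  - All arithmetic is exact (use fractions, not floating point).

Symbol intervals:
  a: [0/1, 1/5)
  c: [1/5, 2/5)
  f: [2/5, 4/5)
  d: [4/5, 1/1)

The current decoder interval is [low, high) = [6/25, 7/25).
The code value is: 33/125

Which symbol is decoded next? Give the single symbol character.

Answer: f

Derivation:
Interval width = high − low = 7/25 − 6/25 = 1/25
Scaled code = (code − low) / width = (33/125 − 6/25) / 1/25 = 3/5
  a: [0/1, 1/5) 
  c: [1/5, 2/5) 
  f: [2/5, 4/5) ← scaled code falls here ✓
  d: [4/5, 1/1) 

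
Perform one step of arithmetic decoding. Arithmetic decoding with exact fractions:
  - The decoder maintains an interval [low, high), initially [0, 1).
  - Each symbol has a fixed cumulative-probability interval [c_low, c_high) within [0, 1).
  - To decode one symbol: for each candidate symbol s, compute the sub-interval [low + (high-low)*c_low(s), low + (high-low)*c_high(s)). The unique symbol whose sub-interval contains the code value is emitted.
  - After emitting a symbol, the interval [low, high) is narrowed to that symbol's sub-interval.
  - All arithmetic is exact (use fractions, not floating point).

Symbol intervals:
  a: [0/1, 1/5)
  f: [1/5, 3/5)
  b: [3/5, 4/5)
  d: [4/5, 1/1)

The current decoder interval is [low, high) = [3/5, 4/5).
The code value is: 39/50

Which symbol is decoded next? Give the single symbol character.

Interval width = high − low = 4/5 − 3/5 = 1/5
Scaled code = (code − low) / width = (39/50 − 3/5) / 1/5 = 9/10
  a: [0/1, 1/5) 
  f: [1/5, 3/5) 
  b: [3/5, 4/5) 
  d: [4/5, 1/1) ← scaled code falls here ✓

Answer: d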